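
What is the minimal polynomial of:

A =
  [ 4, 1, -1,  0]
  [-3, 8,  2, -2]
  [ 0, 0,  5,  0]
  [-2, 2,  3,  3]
x^3 - 15*x^2 + 75*x - 125

The characteristic polynomial is χ_A(x) = (x - 5)^4, so the eigenvalues are known. The minimal polynomial is
  m_A(x) = Π_λ (x − λ)^{k_λ}
where k_λ is the size of the *largest* Jordan block for λ (equivalently, the smallest k with (A − λI)^k v = 0 for every generalised eigenvector v of λ).

  λ = 5: largest Jordan block has size 3, contributing (x − 5)^3

So m_A(x) = (x - 5)^3 = x^3 - 15*x^2 + 75*x - 125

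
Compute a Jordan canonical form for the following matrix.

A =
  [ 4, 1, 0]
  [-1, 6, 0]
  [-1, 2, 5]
J_3(5)

The characteristic polynomial is
  det(x·I − A) = x^3 - 15*x^2 + 75*x - 125 = (x - 5)^3

Eigenvalues and multiplicities (the geometric multiplicity of λ is n − rank(A − λI), which equals the number of Jordan blocks for λ):
  λ = 5: algebraic multiplicity = 3, geometric multiplicity = 1

Determining the block sizes for each eigenvalue:
  λ = 5: one block (gm = 1), so the single block has size am = 3 → block sizes [3]

Assembling the blocks gives a Jordan form
J =
  [5, 1, 0]
  [0, 5, 1]
  [0, 0, 5]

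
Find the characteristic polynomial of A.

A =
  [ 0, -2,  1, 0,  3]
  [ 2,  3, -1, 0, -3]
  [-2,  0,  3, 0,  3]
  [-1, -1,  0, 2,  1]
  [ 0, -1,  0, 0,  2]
x^5 - 10*x^4 + 40*x^3 - 80*x^2 + 80*x - 32

Expanding det(x·I − A) (e.g. by cofactor expansion or by noting that A is similar to its Jordan form J, which has the same characteristic polynomial as A) gives
  χ_A(x) = x^5 - 10*x^4 + 40*x^3 - 80*x^2 + 80*x - 32
which factors as (x - 2)^5. The eigenvalues (with algebraic multiplicities) are λ = 2 with multiplicity 5.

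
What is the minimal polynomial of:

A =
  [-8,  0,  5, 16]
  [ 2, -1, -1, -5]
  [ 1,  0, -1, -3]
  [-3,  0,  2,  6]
x^3 + 3*x^2 + 3*x + 1

The characteristic polynomial is χ_A(x) = (x + 1)^4, so the eigenvalues are known. The minimal polynomial is
  m_A(x) = Π_λ (x − λ)^{k_λ}
where k_λ is the size of the *largest* Jordan block for λ (equivalently, the smallest k with (A − λI)^k v = 0 for every generalised eigenvector v of λ).

  λ = -1: largest Jordan block has size 3, contributing (x + 1)^3

So m_A(x) = (x + 1)^3 = x^3 + 3*x^2 + 3*x + 1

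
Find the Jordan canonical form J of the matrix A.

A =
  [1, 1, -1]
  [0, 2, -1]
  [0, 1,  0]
J_2(1) ⊕ J_1(1)

The characteristic polynomial is
  det(x·I − A) = x^3 - 3*x^2 + 3*x - 1 = (x - 1)^3

Eigenvalues and multiplicities (the geometric multiplicity of λ is n − rank(A − λI), which equals the number of Jordan blocks for λ):
  λ = 1: algebraic multiplicity = 3, geometric multiplicity = 2

Determining the block sizes for each eigenvalue:
  λ = 1: 2 blocks summing to 3 forces exactly one block of size 2 and the rest size 1 → block sizes [2, 1]

Assembling the blocks gives a Jordan form
J =
  [1, 1, 0]
  [0, 1, 0]
  [0, 0, 1]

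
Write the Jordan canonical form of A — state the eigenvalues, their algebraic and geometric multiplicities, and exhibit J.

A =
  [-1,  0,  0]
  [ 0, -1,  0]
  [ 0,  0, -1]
J_1(-1) ⊕ J_1(-1) ⊕ J_1(-1)

The characteristic polynomial is
  det(x·I − A) = x^3 + 3*x^2 + 3*x + 1 = (x + 1)^3

Eigenvalues and multiplicities (the geometric multiplicity of λ is n − rank(A − λI), which equals the number of Jordan blocks for λ):
  λ = -1: algebraic multiplicity = 3, geometric multiplicity = 3

Determining the block sizes for each eigenvalue:
  λ = -1: gm = am = 3, so every block has size 1 → block sizes [1, 1, 1]

Assembling the blocks gives a Jordan form
J =
  [-1,  0,  0]
  [ 0, -1,  0]
  [ 0,  0, -1]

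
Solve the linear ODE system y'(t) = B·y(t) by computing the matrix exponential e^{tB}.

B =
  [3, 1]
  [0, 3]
e^{tB} =
  [exp(3*t), t*exp(3*t)]
  [0, exp(3*t)]

Strategy: write B = P · J · P⁻¹ where J is a Jordan canonical form, so e^{tB} = P · e^{tJ} · P⁻¹, and e^{tJ} can be computed block-by-block.

B has Jordan form
J =
  [3, 1]
  [0, 3]
(up to reordering of blocks).

Per-block formulas:
  For a 2×2 Jordan block J_2(3): exp(t · J_2(3)) = e^(3t)·(I + t·N), where N is the 2×2 nilpotent shift.

After assembling e^{tJ} and conjugating by P, we get:

e^{tB} =
  [exp(3*t), t*exp(3*t)]
  [0, exp(3*t)]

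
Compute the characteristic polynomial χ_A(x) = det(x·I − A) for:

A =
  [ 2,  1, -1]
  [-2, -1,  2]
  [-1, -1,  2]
x^3 - 3*x^2 + 3*x - 1

Expanding det(x·I − A) (e.g. by cofactor expansion or by noting that A is similar to its Jordan form J, which has the same characteristic polynomial as A) gives
  χ_A(x) = x^3 - 3*x^2 + 3*x - 1
which factors as (x - 1)^3. The eigenvalues (with algebraic multiplicities) are λ = 1 with multiplicity 3.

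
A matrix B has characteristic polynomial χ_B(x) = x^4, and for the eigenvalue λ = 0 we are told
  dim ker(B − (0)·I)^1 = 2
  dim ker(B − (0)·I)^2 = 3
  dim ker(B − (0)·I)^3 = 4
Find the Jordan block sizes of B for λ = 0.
Block sizes for λ = 0: [3, 1]

From the dimensions of kernels of powers, the number of Jordan blocks of size at least j is d_j − d_{j−1} where d_j = dim ker(N^j) (with d_0 = 0). Computing the differences gives [2, 1, 1].
The number of blocks of size exactly k is (#blocks of size ≥ k) − (#blocks of size ≥ k + 1), so the partition is: 1 block(s) of size 1, 1 block(s) of size 3.
In nonincreasing order the block sizes are [3, 1].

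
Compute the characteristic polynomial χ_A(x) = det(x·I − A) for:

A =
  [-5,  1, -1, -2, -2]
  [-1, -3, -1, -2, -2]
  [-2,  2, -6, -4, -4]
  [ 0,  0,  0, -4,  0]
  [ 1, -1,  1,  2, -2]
x^5 + 20*x^4 + 160*x^3 + 640*x^2 + 1280*x + 1024

Expanding det(x·I − A) (e.g. by cofactor expansion or by noting that A is similar to its Jordan form J, which has the same characteristic polynomial as A) gives
  χ_A(x) = x^5 + 20*x^4 + 160*x^3 + 640*x^2 + 1280*x + 1024
which factors as (x + 4)^5. The eigenvalues (with algebraic multiplicities) are λ = -4 with multiplicity 5.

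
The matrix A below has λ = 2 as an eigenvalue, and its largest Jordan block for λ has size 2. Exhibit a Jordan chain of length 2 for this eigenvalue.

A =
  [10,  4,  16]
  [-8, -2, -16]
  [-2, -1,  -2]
A Jordan chain for λ = 2 of length 2:
v_1 = (8, -8, -2)ᵀ
v_2 = (1, 0, 0)ᵀ

Let N = A − (2)·I. We want v_2 with N^2 v_2 = 0 but N^1 v_2 ≠ 0; then v_{j-1} := N · v_j for j = 2, …, 2.

Pick v_2 = (1, 0, 0)ᵀ.
Then v_1 = N · v_2 = (8, -8, -2)ᵀ.

Sanity check: (A − (2)·I) v_1 = (0, 0, 0)ᵀ = 0. ✓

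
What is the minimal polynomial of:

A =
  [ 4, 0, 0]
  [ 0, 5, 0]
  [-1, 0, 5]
x^2 - 9*x + 20

The characteristic polynomial is χ_A(x) = (x - 5)^2*(x - 4), so the eigenvalues are known. The minimal polynomial is
  m_A(x) = Π_λ (x − λ)^{k_λ}
where k_λ is the size of the *largest* Jordan block for λ (equivalently, the smallest k with (A − λI)^k v = 0 for every generalised eigenvector v of λ).

  λ = 4: largest Jordan block has size 1, contributing (x − 4)
  λ = 5: largest Jordan block has size 1, contributing (x − 5)

So m_A(x) = (x - 5)*(x - 4) = x^2 - 9*x + 20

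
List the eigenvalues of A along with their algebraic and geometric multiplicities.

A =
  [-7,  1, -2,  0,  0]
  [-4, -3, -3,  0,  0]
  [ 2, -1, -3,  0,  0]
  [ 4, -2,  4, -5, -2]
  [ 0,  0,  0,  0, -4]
λ = -5: alg = 2, geom = 2; λ = -4: alg = 3, geom = 2

Step 1 — factor the characteristic polynomial to read off the algebraic multiplicities:
  χ_A(x) = (x + 4)^3*(x + 5)^2

Step 2 — compute geometric multiplicities via the rank-nullity identity g(λ) = n − rank(A − λI):
  rank(A − (-5)·I) = 3, so dim ker(A − (-5)·I) = n − 3 = 2
  rank(A − (-4)·I) = 3, so dim ker(A − (-4)·I) = n − 3 = 2

Summary:
  λ = -5: algebraic multiplicity = 2, geometric multiplicity = 2
  λ = -4: algebraic multiplicity = 3, geometric multiplicity = 2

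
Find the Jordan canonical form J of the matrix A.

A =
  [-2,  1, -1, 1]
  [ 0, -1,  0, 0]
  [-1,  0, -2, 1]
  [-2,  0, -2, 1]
J_3(-1) ⊕ J_1(-1)

The characteristic polynomial is
  det(x·I − A) = x^4 + 4*x^3 + 6*x^2 + 4*x + 1 = (x + 1)^4

Eigenvalues and multiplicities (the geometric multiplicity of λ is n − rank(A − λI), which equals the number of Jordan blocks for λ):
  λ = -1: algebraic multiplicity = 4, geometric multiplicity = 2

Determining the block sizes for each eigenvalue:
  λ = -1: with am = 4 and gm = 2, the partition is not yet determined (e.g. several partitions of 4 into 2 parts exist). Let N = A − (-1)·I. Computing rank(N^1) = 2, rank(N^2) = 1, rank(N^3) = 0; the number of blocks of size ≥ j is rank(N^{j−1}) − rank(N^j), giving [2, 1, 1]. So we have 1 block(s) of size 3, 1 block(s) of size 1 → block sizes [3, 1]

Assembling the blocks gives a Jordan form
J =
  [-1,  1,  0,  0]
  [ 0, -1,  1,  0]
  [ 0,  0, -1,  0]
  [ 0,  0,  0, -1]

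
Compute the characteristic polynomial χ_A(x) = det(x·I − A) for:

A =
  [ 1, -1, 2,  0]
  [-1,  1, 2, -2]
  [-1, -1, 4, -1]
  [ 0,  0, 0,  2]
x^4 - 8*x^3 + 24*x^2 - 32*x + 16

Expanding det(x·I − A) (e.g. by cofactor expansion or by noting that A is similar to its Jordan form J, which has the same characteristic polynomial as A) gives
  χ_A(x) = x^4 - 8*x^3 + 24*x^2 - 32*x + 16
which factors as (x - 2)^4. The eigenvalues (with algebraic multiplicities) are λ = 2 with multiplicity 4.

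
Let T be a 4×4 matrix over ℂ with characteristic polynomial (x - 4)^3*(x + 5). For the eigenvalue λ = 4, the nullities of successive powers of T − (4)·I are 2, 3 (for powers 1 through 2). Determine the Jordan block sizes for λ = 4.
Block sizes for λ = 4: [2, 1]

From the dimensions of kernels of powers, the number of Jordan blocks of size at least j is d_j − d_{j−1} where d_j = dim ker(N^j) (with d_0 = 0). Computing the differences gives [2, 1].
The number of blocks of size exactly k is (#blocks of size ≥ k) − (#blocks of size ≥ k + 1), so the partition is: 1 block(s) of size 1, 1 block(s) of size 2.
In nonincreasing order the block sizes are [2, 1].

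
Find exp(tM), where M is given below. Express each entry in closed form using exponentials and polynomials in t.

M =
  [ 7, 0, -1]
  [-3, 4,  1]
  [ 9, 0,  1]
e^{tM} =
  [3*t*exp(4*t) + exp(4*t), 0, -t*exp(4*t)]
  [-3*t*exp(4*t), exp(4*t), t*exp(4*t)]
  [9*t*exp(4*t), 0, -3*t*exp(4*t) + exp(4*t)]

Strategy: write M = P · J · P⁻¹ where J is a Jordan canonical form, so e^{tM} = P · e^{tJ} · P⁻¹, and e^{tJ} can be computed block-by-block.

M has Jordan form
J =
  [4, 1, 0]
  [0, 4, 0]
  [0, 0, 4]
(up to reordering of blocks).

Per-block formulas:
  For a 2×2 Jordan block J_2(4): exp(t · J_2(4)) = e^(4t)·(I + t·N), where N is the 2×2 nilpotent shift.
  For a 1×1 block at λ = 4: exp(t · [4]) = [e^(4t)].

After assembling e^{tJ} and conjugating by P, we get:

e^{tM} =
  [3*t*exp(4*t) + exp(4*t), 0, -t*exp(4*t)]
  [-3*t*exp(4*t), exp(4*t), t*exp(4*t)]
  [9*t*exp(4*t), 0, -3*t*exp(4*t) + exp(4*t)]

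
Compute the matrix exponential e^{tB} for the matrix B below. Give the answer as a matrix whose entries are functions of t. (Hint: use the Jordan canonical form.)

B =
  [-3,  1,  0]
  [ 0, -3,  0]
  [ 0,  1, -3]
e^{tB} =
  [exp(-3*t), t*exp(-3*t), 0]
  [0, exp(-3*t), 0]
  [0, t*exp(-3*t), exp(-3*t)]

Strategy: write B = P · J · P⁻¹ where J is a Jordan canonical form, so e^{tB} = P · e^{tJ} · P⁻¹, and e^{tJ} can be computed block-by-block.

B has Jordan form
J =
  [-3,  1,  0]
  [ 0, -3,  0]
  [ 0,  0, -3]
(up to reordering of blocks).

Per-block formulas:
  For a 1×1 block at λ = -3: exp(t · [-3]) = [e^(-3t)].
  For a 2×2 Jordan block J_2(-3): exp(t · J_2(-3)) = e^(-3t)·(I + t·N), where N is the 2×2 nilpotent shift.

After assembling e^{tJ} and conjugating by P, we get:

e^{tB} =
  [exp(-3*t), t*exp(-3*t), 0]
  [0, exp(-3*t), 0]
  [0, t*exp(-3*t), exp(-3*t)]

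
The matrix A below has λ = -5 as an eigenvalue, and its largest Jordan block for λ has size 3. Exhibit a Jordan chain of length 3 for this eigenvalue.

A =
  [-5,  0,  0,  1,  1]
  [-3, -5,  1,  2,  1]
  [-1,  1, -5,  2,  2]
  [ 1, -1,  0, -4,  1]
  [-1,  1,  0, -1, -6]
A Jordan chain for λ = -5 of length 3:
v_1 = (0, 0, -3, 3, -3)ᵀ
v_2 = (0, -3, -1, 1, -1)ᵀ
v_3 = (1, 0, 0, 0, 0)ᵀ

Let N = A − (-5)·I. We want v_3 with N^3 v_3 = 0 but N^2 v_3 ≠ 0; then v_{j-1} := N · v_j for j = 3, …, 2.

Pick v_3 = (1, 0, 0, 0, 0)ᵀ.
Then v_2 = N · v_3 = (0, -3, -1, 1, -1)ᵀ.
Then v_1 = N · v_2 = (0, 0, -3, 3, -3)ᵀ.

Sanity check: (A − (-5)·I) v_1 = (0, 0, 0, 0, 0)ᵀ = 0. ✓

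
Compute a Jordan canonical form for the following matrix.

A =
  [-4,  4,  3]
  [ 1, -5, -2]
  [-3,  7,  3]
J_3(-2)

The characteristic polynomial is
  det(x·I − A) = x^3 + 6*x^2 + 12*x + 8 = (x + 2)^3

Eigenvalues and multiplicities (the geometric multiplicity of λ is n − rank(A − λI), which equals the number of Jordan blocks for λ):
  λ = -2: algebraic multiplicity = 3, geometric multiplicity = 1

Determining the block sizes for each eigenvalue:
  λ = -2: one block (gm = 1), so the single block has size am = 3 → block sizes [3]

Assembling the blocks gives a Jordan form
J =
  [-2,  1,  0]
  [ 0, -2,  1]
  [ 0,  0, -2]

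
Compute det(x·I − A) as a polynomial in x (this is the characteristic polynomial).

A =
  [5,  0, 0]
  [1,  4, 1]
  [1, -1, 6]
x^3 - 15*x^2 + 75*x - 125

Expanding det(x·I − A) (e.g. by cofactor expansion or by noting that A is similar to its Jordan form J, which has the same characteristic polynomial as A) gives
  χ_A(x) = x^3 - 15*x^2 + 75*x - 125
which factors as (x - 5)^3. The eigenvalues (with algebraic multiplicities) are λ = 5 with multiplicity 3.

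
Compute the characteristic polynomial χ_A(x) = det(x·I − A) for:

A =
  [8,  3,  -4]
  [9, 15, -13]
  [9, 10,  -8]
x^3 - 15*x^2 + 75*x - 125

Expanding det(x·I − A) (e.g. by cofactor expansion or by noting that A is similar to its Jordan form J, which has the same characteristic polynomial as A) gives
  χ_A(x) = x^3 - 15*x^2 + 75*x - 125
which factors as (x - 5)^3. The eigenvalues (with algebraic multiplicities) are λ = 5 with multiplicity 3.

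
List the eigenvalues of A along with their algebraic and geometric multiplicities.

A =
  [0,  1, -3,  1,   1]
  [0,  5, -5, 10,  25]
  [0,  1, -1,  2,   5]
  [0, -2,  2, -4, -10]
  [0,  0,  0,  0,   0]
λ = 0: alg = 5, geom = 3

Step 1 — factor the characteristic polynomial to read off the algebraic multiplicities:
  χ_A(x) = x^5

Step 2 — compute geometric multiplicities via the rank-nullity identity g(λ) = n − rank(A − λI):
  rank(A − (0)·I) = 2, so dim ker(A − (0)·I) = n − 2 = 3

Summary:
  λ = 0: algebraic multiplicity = 5, geometric multiplicity = 3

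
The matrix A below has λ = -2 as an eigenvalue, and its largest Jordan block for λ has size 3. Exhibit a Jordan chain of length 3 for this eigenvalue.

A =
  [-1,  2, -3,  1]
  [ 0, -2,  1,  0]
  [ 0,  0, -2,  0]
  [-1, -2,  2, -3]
A Jordan chain for λ = -2 of length 3:
v_1 = (1, 0, 0, -1)ᵀ
v_2 = (-3, 1, 0, 2)ᵀ
v_3 = (0, 0, 1, 0)ᵀ

Let N = A − (-2)·I. We want v_3 with N^3 v_3 = 0 but N^2 v_3 ≠ 0; then v_{j-1} := N · v_j for j = 3, …, 2.

Pick v_3 = (0, 0, 1, 0)ᵀ.
Then v_2 = N · v_3 = (-3, 1, 0, 2)ᵀ.
Then v_1 = N · v_2 = (1, 0, 0, -1)ᵀ.

Sanity check: (A − (-2)·I) v_1 = (0, 0, 0, 0)ᵀ = 0. ✓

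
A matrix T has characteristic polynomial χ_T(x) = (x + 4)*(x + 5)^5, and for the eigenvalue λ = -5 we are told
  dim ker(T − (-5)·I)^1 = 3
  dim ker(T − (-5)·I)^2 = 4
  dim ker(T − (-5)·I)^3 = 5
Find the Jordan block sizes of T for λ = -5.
Block sizes for λ = -5: [3, 1, 1]

From the dimensions of kernels of powers, the number of Jordan blocks of size at least j is d_j − d_{j−1} where d_j = dim ker(N^j) (with d_0 = 0). Computing the differences gives [3, 1, 1].
The number of blocks of size exactly k is (#blocks of size ≥ k) − (#blocks of size ≥ k + 1), so the partition is: 2 block(s) of size 1, 1 block(s) of size 3.
In nonincreasing order the block sizes are [3, 1, 1].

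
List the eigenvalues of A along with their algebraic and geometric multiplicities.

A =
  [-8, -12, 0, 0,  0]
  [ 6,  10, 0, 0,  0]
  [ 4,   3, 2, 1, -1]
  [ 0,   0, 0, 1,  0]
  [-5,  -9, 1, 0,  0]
λ = -2: alg = 1, geom = 1; λ = 1: alg = 3, geom = 1; λ = 4: alg = 1, geom = 1

Step 1 — factor the characteristic polynomial to read off the algebraic multiplicities:
  χ_A(x) = (x - 4)*(x - 1)^3*(x + 2)

Step 2 — compute geometric multiplicities via the rank-nullity identity g(λ) = n − rank(A − λI):
  rank(A − (-2)·I) = 4, so dim ker(A − (-2)·I) = n − 4 = 1
  rank(A − (1)·I) = 4, so dim ker(A − (1)·I) = n − 4 = 1
  rank(A − (4)·I) = 4, so dim ker(A − (4)·I) = n − 4 = 1

Summary:
  λ = -2: algebraic multiplicity = 1, geometric multiplicity = 1
  λ = 1: algebraic multiplicity = 3, geometric multiplicity = 1
  λ = 4: algebraic multiplicity = 1, geometric multiplicity = 1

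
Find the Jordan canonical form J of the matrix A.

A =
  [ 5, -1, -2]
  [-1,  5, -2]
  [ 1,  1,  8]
J_2(6) ⊕ J_1(6)

The characteristic polynomial is
  det(x·I − A) = x^3 - 18*x^2 + 108*x - 216 = (x - 6)^3

Eigenvalues and multiplicities (the geometric multiplicity of λ is n − rank(A − λI), which equals the number of Jordan blocks for λ):
  λ = 6: algebraic multiplicity = 3, geometric multiplicity = 2

Determining the block sizes for each eigenvalue:
  λ = 6: 2 blocks summing to 3 forces exactly one block of size 2 and the rest size 1 → block sizes [2, 1]

Assembling the blocks gives a Jordan form
J =
  [6, 1, 0]
  [0, 6, 0]
  [0, 0, 6]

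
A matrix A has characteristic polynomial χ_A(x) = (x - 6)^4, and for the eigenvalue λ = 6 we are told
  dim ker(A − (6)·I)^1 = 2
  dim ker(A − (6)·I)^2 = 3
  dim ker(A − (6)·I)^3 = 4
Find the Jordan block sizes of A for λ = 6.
Block sizes for λ = 6: [3, 1]

From the dimensions of kernels of powers, the number of Jordan blocks of size at least j is d_j − d_{j−1} where d_j = dim ker(N^j) (with d_0 = 0). Computing the differences gives [2, 1, 1].
The number of blocks of size exactly k is (#blocks of size ≥ k) − (#blocks of size ≥ k + 1), so the partition is: 1 block(s) of size 1, 1 block(s) of size 3.
In nonincreasing order the block sizes are [3, 1].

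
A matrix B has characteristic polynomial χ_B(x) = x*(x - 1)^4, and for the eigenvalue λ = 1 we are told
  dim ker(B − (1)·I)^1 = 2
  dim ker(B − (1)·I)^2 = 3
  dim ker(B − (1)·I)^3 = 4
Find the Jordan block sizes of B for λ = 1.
Block sizes for λ = 1: [3, 1]

From the dimensions of kernels of powers, the number of Jordan blocks of size at least j is d_j − d_{j−1} where d_j = dim ker(N^j) (with d_0 = 0). Computing the differences gives [2, 1, 1].
The number of blocks of size exactly k is (#blocks of size ≥ k) − (#blocks of size ≥ k + 1), so the partition is: 1 block(s) of size 1, 1 block(s) of size 3.
In nonincreasing order the block sizes are [3, 1].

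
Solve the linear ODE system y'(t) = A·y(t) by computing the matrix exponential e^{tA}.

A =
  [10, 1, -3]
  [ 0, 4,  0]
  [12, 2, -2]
e^{tA} =
  [6*t*exp(4*t) + exp(4*t), t*exp(4*t), -3*t*exp(4*t)]
  [0, exp(4*t), 0]
  [12*t*exp(4*t), 2*t*exp(4*t), -6*t*exp(4*t) + exp(4*t)]

Strategy: write A = P · J · P⁻¹ where J is a Jordan canonical form, so e^{tA} = P · e^{tJ} · P⁻¹, and e^{tJ} can be computed block-by-block.

A has Jordan form
J =
  [4, 1, 0]
  [0, 4, 0]
  [0, 0, 4]
(up to reordering of blocks).

Per-block formulas:
  For a 1×1 block at λ = 4: exp(t · [4]) = [e^(4t)].
  For a 2×2 Jordan block J_2(4): exp(t · J_2(4)) = e^(4t)·(I + t·N), where N is the 2×2 nilpotent shift.

After assembling e^{tJ} and conjugating by P, we get:

e^{tA} =
  [6*t*exp(4*t) + exp(4*t), t*exp(4*t), -3*t*exp(4*t)]
  [0, exp(4*t), 0]
  [12*t*exp(4*t), 2*t*exp(4*t), -6*t*exp(4*t) + exp(4*t)]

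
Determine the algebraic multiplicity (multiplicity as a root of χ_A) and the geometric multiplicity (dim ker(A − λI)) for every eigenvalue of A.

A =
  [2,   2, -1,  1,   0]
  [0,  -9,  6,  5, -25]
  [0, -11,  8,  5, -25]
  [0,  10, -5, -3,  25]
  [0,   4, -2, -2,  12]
λ = 2: alg = 5, geom = 2

Step 1 — factor the characteristic polynomial to read off the algebraic multiplicities:
  χ_A(x) = (x - 2)^5

Step 2 — compute geometric multiplicities via the rank-nullity identity g(λ) = n − rank(A − λI):
  rank(A − (2)·I) = 3, so dim ker(A − (2)·I) = n − 3 = 2

Summary:
  λ = 2: algebraic multiplicity = 5, geometric multiplicity = 2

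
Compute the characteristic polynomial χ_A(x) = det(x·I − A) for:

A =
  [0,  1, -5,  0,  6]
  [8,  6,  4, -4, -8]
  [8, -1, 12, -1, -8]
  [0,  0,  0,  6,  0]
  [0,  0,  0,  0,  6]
x^5 - 30*x^4 + 360*x^3 - 2160*x^2 + 6480*x - 7776

Expanding det(x·I − A) (e.g. by cofactor expansion or by noting that A is similar to its Jordan form J, which has the same characteristic polynomial as A) gives
  χ_A(x) = x^5 - 30*x^4 + 360*x^3 - 2160*x^2 + 6480*x - 7776
which factors as (x - 6)^5. The eigenvalues (with algebraic multiplicities) are λ = 6 with multiplicity 5.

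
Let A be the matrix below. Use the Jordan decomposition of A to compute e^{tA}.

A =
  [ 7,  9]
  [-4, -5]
e^{tA} =
  [6*t*exp(t) + exp(t), 9*t*exp(t)]
  [-4*t*exp(t), -6*t*exp(t) + exp(t)]

Strategy: write A = P · J · P⁻¹ where J is a Jordan canonical form, so e^{tA} = P · e^{tJ} · P⁻¹, and e^{tJ} can be computed block-by-block.

A has Jordan form
J =
  [1, 1]
  [0, 1]
(up to reordering of blocks).

Per-block formulas:
  For a 2×2 Jordan block J_2(1): exp(t · J_2(1)) = e^(1t)·(I + t·N), where N is the 2×2 nilpotent shift.

After assembling e^{tJ} and conjugating by P, we get:

e^{tA} =
  [6*t*exp(t) + exp(t), 9*t*exp(t)]
  [-4*t*exp(t), -6*t*exp(t) + exp(t)]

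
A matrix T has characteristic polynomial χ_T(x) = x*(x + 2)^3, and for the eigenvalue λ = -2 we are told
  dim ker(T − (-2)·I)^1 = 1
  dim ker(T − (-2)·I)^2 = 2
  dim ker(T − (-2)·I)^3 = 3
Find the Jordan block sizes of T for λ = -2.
Block sizes for λ = -2: [3]

From the dimensions of kernels of powers, the number of Jordan blocks of size at least j is d_j − d_{j−1} where d_j = dim ker(N^j) (with d_0 = 0). Computing the differences gives [1, 1, 1].
The number of blocks of size exactly k is (#blocks of size ≥ k) − (#blocks of size ≥ k + 1), so the partition is: 1 block(s) of size 3.
In nonincreasing order the block sizes are [3].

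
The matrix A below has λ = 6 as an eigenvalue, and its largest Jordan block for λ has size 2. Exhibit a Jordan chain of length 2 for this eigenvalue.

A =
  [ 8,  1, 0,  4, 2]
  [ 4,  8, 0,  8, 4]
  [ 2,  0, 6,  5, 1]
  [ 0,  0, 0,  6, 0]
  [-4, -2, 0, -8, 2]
A Jordan chain for λ = 6 of length 2:
v_1 = (2, 4, 2, 0, -4)ᵀ
v_2 = (1, 0, 0, 0, 0)ᵀ

Let N = A − (6)·I. We want v_2 with N^2 v_2 = 0 but N^1 v_2 ≠ 0; then v_{j-1} := N · v_j for j = 2, …, 2.

Pick v_2 = (1, 0, 0, 0, 0)ᵀ.
Then v_1 = N · v_2 = (2, 4, 2, 0, -4)ᵀ.

Sanity check: (A − (6)·I) v_1 = (0, 0, 0, 0, 0)ᵀ = 0. ✓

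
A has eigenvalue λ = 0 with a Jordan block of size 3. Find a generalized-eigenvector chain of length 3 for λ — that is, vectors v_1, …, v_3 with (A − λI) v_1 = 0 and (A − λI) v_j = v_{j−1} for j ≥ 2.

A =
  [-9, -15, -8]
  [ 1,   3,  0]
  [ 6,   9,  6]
A Jordan chain for λ = 0 of length 3:
v_1 = (18, -6, -9)ᵀ
v_2 = (-9, 1, 6)ᵀ
v_3 = (1, 0, 0)ᵀ

Let N = A − (0)·I. We want v_3 with N^3 v_3 = 0 but N^2 v_3 ≠ 0; then v_{j-1} := N · v_j for j = 3, …, 2.

Pick v_3 = (1, 0, 0)ᵀ.
Then v_2 = N · v_3 = (-9, 1, 6)ᵀ.
Then v_1 = N · v_2 = (18, -6, -9)ᵀ.

Sanity check: (A − (0)·I) v_1 = (0, 0, 0)ᵀ = 0. ✓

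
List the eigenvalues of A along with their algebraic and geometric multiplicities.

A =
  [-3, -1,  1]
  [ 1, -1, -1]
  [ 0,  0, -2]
λ = -2: alg = 3, geom = 2

Step 1 — factor the characteristic polynomial to read off the algebraic multiplicities:
  χ_A(x) = (x + 2)^3

Step 2 — compute geometric multiplicities via the rank-nullity identity g(λ) = n − rank(A − λI):
  rank(A − (-2)·I) = 1, so dim ker(A − (-2)·I) = n − 1 = 2

Summary:
  λ = -2: algebraic multiplicity = 3, geometric multiplicity = 2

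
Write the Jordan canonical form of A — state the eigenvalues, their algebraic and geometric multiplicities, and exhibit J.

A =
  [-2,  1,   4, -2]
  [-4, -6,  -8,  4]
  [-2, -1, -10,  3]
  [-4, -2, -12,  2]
J_2(-4) ⊕ J_2(-4)

The characteristic polynomial is
  det(x·I − A) = x^4 + 16*x^3 + 96*x^2 + 256*x + 256 = (x + 4)^4

Eigenvalues and multiplicities (the geometric multiplicity of λ is n − rank(A − λI), which equals the number of Jordan blocks for λ):
  λ = -4: algebraic multiplicity = 4, geometric multiplicity = 2

Determining the block sizes for each eigenvalue:
  λ = -4: with am = 4 and gm = 2, the partition is not yet determined (e.g. several partitions of 4 into 2 parts exist). Let N = A − (-4)·I. Computing rank(N^1) = 2, rank(N^2) = 0; the number of blocks of size ≥ j is rank(N^{j−1}) − rank(N^j), giving [2, 2]. So we have 2 block(s) of size 2 → block sizes [2, 2]

Assembling the blocks gives a Jordan form
J =
  [-4,  1,  0,  0]
  [ 0, -4,  0,  0]
  [ 0,  0, -4,  1]
  [ 0,  0,  0, -4]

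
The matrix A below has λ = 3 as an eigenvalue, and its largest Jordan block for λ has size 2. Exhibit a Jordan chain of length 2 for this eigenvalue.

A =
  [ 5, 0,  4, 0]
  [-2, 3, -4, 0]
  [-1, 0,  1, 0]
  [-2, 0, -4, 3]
A Jordan chain for λ = 3 of length 2:
v_1 = (2, -2, -1, -2)ᵀ
v_2 = (1, 0, 0, 0)ᵀ

Let N = A − (3)·I. We want v_2 with N^2 v_2 = 0 but N^1 v_2 ≠ 0; then v_{j-1} := N · v_j for j = 2, …, 2.

Pick v_2 = (1, 0, 0, 0)ᵀ.
Then v_1 = N · v_2 = (2, -2, -1, -2)ᵀ.

Sanity check: (A − (3)·I) v_1 = (0, 0, 0, 0)ᵀ = 0. ✓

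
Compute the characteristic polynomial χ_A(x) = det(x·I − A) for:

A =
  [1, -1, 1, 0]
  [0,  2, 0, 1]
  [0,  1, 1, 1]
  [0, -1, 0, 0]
x^4 - 4*x^3 + 6*x^2 - 4*x + 1

Expanding det(x·I − A) (e.g. by cofactor expansion or by noting that A is similar to its Jordan form J, which has the same characteristic polynomial as A) gives
  χ_A(x) = x^4 - 4*x^3 + 6*x^2 - 4*x + 1
which factors as (x - 1)^4. The eigenvalues (with algebraic multiplicities) are λ = 1 with multiplicity 4.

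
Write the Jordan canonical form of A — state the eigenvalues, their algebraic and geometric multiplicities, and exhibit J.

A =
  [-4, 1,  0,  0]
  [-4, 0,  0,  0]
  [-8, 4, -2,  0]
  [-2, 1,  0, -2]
J_2(-2) ⊕ J_1(-2) ⊕ J_1(-2)

The characteristic polynomial is
  det(x·I − A) = x^4 + 8*x^3 + 24*x^2 + 32*x + 16 = (x + 2)^4

Eigenvalues and multiplicities (the geometric multiplicity of λ is n − rank(A − λI), which equals the number of Jordan blocks for λ):
  λ = -2: algebraic multiplicity = 4, geometric multiplicity = 3

Determining the block sizes for each eigenvalue:
  λ = -2: 3 blocks summing to 4 forces exactly one block of size 2 and the rest size 1 → block sizes [2, 1, 1]

Assembling the blocks gives a Jordan form
J =
  [-2,  1,  0,  0]
  [ 0, -2,  0,  0]
  [ 0,  0, -2,  0]
  [ 0,  0,  0, -2]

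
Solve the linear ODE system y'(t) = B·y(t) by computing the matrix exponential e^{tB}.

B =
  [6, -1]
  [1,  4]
e^{tB} =
  [t*exp(5*t) + exp(5*t), -t*exp(5*t)]
  [t*exp(5*t), -t*exp(5*t) + exp(5*t)]

Strategy: write B = P · J · P⁻¹ where J is a Jordan canonical form, so e^{tB} = P · e^{tJ} · P⁻¹, and e^{tJ} can be computed block-by-block.

B has Jordan form
J =
  [5, 1]
  [0, 5]
(up to reordering of blocks).

Per-block formulas:
  For a 2×2 Jordan block J_2(5): exp(t · J_2(5)) = e^(5t)·(I + t·N), where N is the 2×2 nilpotent shift.

After assembling e^{tJ} and conjugating by P, we get:

e^{tB} =
  [t*exp(5*t) + exp(5*t), -t*exp(5*t)]
  [t*exp(5*t), -t*exp(5*t) + exp(5*t)]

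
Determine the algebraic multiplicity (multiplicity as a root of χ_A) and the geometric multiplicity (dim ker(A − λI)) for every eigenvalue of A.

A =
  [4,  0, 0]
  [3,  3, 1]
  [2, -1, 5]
λ = 4: alg = 3, geom = 1

Step 1 — factor the characteristic polynomial to read off the algebraic multiplicities:
  χ_A(x) = (x - 4)^3

Step 2 — compute geometric multiplicities via the rank-nullity identity g(λ) = n − rank(A − λI):
  rank(A − (4)·I) = 2, so dim ker(A − (4)·I) = n − 2 = 1

Summary:
  λ = 4: algebraic multiplicity = 3, geometric multiplicity = 1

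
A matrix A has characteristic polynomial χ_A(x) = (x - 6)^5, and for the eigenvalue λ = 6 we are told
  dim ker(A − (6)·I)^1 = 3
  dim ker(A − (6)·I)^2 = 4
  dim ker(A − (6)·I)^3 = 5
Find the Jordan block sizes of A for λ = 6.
Block sizes for λ = 6: [3, 1, 1]

From the dimensions of kernels of powers, the number of Jordan blocks of size at least j is d_j − d_{j−1} where d_j = dim ker(N^j) (with d_0 = 0). Computing the differences gives [3, 1, 1].
The number of blocks of size exactly k is (#blocks of size ≥ k) − (#blocks of size ≥ k + 1), so the partition is: 2 block(s) of size 1, 1 block(s) of size 3.
In nonincreasing order the block sizes are [3, 1, 1].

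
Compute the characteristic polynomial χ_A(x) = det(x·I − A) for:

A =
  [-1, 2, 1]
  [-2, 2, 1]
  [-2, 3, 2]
x^3 - 3*x^2 + 3*x - 1

Expanding det(x·I − A) (e.g. by cofactor expansion or by noting that A is similar to its Jordan form J, which has the same characteristic polynomial as A) gives
  χ_A(x) = x^3 - 3*x^2 + 3*x - 1
which factors as (x - 1)^3. The eigenvalues (with algebraic multiplicities) are λ = 1 with multiplicity 3.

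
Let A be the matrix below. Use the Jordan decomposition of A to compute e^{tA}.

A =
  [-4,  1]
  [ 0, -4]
e^{tA} =
  [exp(-4*t), t*exp(-4*t)]
  [0, exp(-4*t)]

Strategy: write A = P · J · P⁻¹ where J is a Jordan canonical form, so e^{tA} = P · e^{tJ} · P⁻¹, and e^{tJ} can be computed block-by-block.

A has Jordan form
J =
  [-4,  1]
  [ 0, -4]
(up to reordering of blocks).

Per-block formulas:
  For a 2×2 Jordan block J_2(-4): exp(t · J_2(-4)) = e^(-4t)·(I + t·N), where N is the 2×2 nilpotent shift.

After assembling e^{tJ} and conjugating by P, we get:

e^{tA} =
  [exp(-4*t), t*exp(-4*t)]
  [0, exp(-4*t)]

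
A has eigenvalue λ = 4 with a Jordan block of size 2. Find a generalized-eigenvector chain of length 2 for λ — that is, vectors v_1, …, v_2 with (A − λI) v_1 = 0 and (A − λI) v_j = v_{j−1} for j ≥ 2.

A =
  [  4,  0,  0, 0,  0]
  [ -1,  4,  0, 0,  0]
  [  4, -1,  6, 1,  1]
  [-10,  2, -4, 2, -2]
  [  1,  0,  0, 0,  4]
A Jordan chain for λ = 4 of length 2:
v_1 = (0, -1, 4, -10, 1)ᵀ
v_2 = (1, 0, 0, 0, 0)ᵀ

Let N = A − (4)·I. We want v_2 with N^2 v_2 = 0 but N^1 v_2 ≠ 0; then v_{j-1} := N · v_j for j = 2, …, 2.

Pick v_2 = (1, 0, 0, 0, 0)ᵀ.
Then v_1 = N · v_2 = (0, -1, 4, -10, 1)ᵀ.

Sanity check: (A − (4)·I) v_1 = (0, 0, 0, 0, 0)ᵀ = 0. ✓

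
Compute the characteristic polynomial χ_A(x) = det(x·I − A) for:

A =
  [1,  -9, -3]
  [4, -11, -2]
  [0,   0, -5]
x^3 + 15*x^2 + 75*x + 125

Expanding det(x·I − A) (e.g. by cofactor expansion or by noting that A is similar to its Jordan form J, which has the same characteristic polynomial as A) gives
  χ_A(x) = x^3 + 15*x^2 + 75*x + 125
which factors as (x + 5)^3. The eigenvalues (with algebraic multiplicities) are λ = -5 with multiplicity 3.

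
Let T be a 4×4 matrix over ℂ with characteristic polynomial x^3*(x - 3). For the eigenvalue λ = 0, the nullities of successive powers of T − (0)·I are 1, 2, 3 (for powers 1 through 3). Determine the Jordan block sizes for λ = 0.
Block sizes for λ = 0: [3]

From the dimensions of kernels of powers, the number of Jordan blocks of size at least j is d_j − d_{j−1} where d_j = dim ker(N^j) (with d_0 = 0). Computing the differences gives [1, 1, 1].
The number of blocks of size exactly k is (#blocks of size ≥ k) − (#blocks of size ≥ k + 1), so the partition is: 1 block(s) of size 3.
In nonincreasing order the block sizes are [3].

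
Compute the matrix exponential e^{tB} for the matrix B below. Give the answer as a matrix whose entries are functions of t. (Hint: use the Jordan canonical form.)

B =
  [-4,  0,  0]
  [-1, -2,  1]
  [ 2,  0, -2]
e^{tB} =
  [exp(-4*t), 0, 0]
  [t*exp(-2*t) - exp(-2*t) + exp(-4*t), exp(-2*t), t*exp(-2*t)]
  [exp(-2*t) - exp(-4*t), 0, exp(-2*t)]

Strategy: write B = P · J · P⁻¹ where J is a Jordan canonical form, so e^{tB} = P · e^{tJ} · P⁻¹, and e^{tJ} can be computed block-by-block.

B has Jordan form
J =
  [-4,  0,  0]
  [ 0, -2,  1]
  [ 0,  0, -2]
(up to reordering of blocks).

Per-block formulas:
  For a 2×2 Jordan block J_2(-2): exp(t · J_2(-2)) = e^(-2t)·(I + t·N), where N is the 2×2 nilpotent shift.
  For a 1×1 block at λ = -4: exp(t · [-4]) = [e^(-4t)].

After assembling e^{tJ} and conjugating by P, we get:

e^{tB} =
  [exp(-4*t), 0, 0]
  [t*exp(-2*t) - exp(-2*t) + exp(-4*t), exp(-2*t), t*exp(-2*t)]
  [exp(-2*t) - exp(-4*t), 0, exp(-2*t)]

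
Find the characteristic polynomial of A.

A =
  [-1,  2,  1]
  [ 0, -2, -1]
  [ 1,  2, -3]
x^3 + 6*x^2 + 12*x + 8

Expanding det(x·I − A) (e.g. by cofactor expansion or by noting that A is similar to its Jordan form J, which has the same characteristic polynomial as A) gives
  χ_A(x) = x^3 + 6*x^2 + 12*x + 8
which factors as (x + 2)^3. The eigenvalues (with algebraic multiplicities) are λ = -2 with multiplicity 3.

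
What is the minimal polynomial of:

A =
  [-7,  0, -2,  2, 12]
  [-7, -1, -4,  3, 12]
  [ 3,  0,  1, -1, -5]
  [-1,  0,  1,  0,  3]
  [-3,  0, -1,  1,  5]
x^4 + x^3

The characteristic polynomial is χ_A(x) = x^3*(x + 1)^2, so the eigenvalues are known. The minimal polynomial is
  m_A(x) = Π_λ (x − λ)^{k_λ}
where k_λ is the size of the *largest* Jordan block for λ (equivalently, the smallest k with (A − λI)^k v = 0 for every generalised eigenvector v of λ).

  λ = -1: largest Jordan block has size 1, contributing (x + 1)
  λ = 0: largest Jordan block has size 3, contributing (x − 0)^3

So m_A(x) = x^3*(x + 1) = x^4 + x^3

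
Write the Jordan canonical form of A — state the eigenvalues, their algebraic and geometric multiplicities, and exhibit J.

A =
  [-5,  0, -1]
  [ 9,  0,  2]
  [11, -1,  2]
J_3(-1)

The characteristic polynomial is
  det(x·I − A) = x^3 + 3*x^2 + 3*x + 1 = (x + 1)^3

Eigenvalues and multiplicities (the geometric multiplicity of λ is n − rank(A − λI), which equals the number of Jordan blocks for λ):
  λ = -1: algebraic multiplicity = 3, geometric multiplicity = 1

Determining the block sizes for each eigenvalue:
  λ = -1: one block (gm = 1), so the single block has size am = 3 → block sizes [3]

Assembling the blocks gives a Jordan form
J =
  [-1,  1,  0]
  [ 0, -1,  1]
  [ 0,  0, -1]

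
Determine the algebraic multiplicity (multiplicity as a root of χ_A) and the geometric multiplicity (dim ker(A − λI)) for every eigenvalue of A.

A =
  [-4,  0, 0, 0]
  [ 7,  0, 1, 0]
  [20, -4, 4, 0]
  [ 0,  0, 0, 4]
λ = -4: alg = 1, geom = 1; λ = 2: alg = 2, geom = 1; λ = 4: alg = 1, geom = 1

Step 1 — factor the characteristic polynomial to read off the algebraic multiplicities:
  χ_A(x) = (x - 4)*(x - 2)^2*(x + 4)

Step 2 — compute geometric multiplicities via the rank-nullity identity g(λ) = n − rank(A − λI):
  rank(A − (-4)·I) = 3, so dim ker(A − (-4)·I) = n − 3 = 1
  rank(A − (2)·I) = 3, so dim ker(A − (2)·I) = n − 3 = 1
  rank(A − (4)·I) = 3, so dim ker(A − (4)·I) = n − 3 = 1

Summary:
  λ = -4: algebraic multiplicity = 1, geometric multiplicity = 1
  λ = 2: algebraic multiplicity = 2, geometric multiplicity = 1
  λ = 4: algebraic multiplicity = 1, geometric multiplicity = 1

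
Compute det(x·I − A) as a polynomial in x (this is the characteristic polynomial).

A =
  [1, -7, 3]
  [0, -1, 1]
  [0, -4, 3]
x^3 - 3*x^2 + 3*x - 1

Expanding det(x·I − A) (e.g. by cofactor expansion or by noting that A is similar to its Jordan form J, which has the same characteristic polynomial as A) gives
  χ_A(x) = x^3 - 3*x^2 + 3*x - 1
which factors as (x - 1)^3. The eigenvalues (with algebraic multiplicities) are λ = 1 with multiplicity 3.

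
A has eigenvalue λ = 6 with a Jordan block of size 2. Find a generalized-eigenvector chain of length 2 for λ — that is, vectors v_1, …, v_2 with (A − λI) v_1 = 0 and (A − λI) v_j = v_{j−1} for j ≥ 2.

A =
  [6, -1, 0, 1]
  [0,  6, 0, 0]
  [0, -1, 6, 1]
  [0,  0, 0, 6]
A Jordan chain for λ = 6 of length 2:
v_1 = (-1, 0, -1, 0)ᵀ
v_2 = (0, 1, 0, 0)ᵀ

Let N = A − (6)·I. We want v_2 with N^2 v_2 = 0 but N^1 v_2 ≠ 0; then v_{j-1} := N · v_j for j = 2, …, 2.

Pick v_2 = (0, 1, 0, 0)ᵀ.
Then v_1 = N · v_2 = (-1, 0, -1, 0)ᵀ.

Sanity check: (A − (6)·I) v_1 = (0, 0, 0, 0)ᵀ = 0. ✓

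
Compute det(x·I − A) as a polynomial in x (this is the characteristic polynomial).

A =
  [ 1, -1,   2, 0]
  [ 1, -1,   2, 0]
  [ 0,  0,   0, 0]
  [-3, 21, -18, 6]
x^4 - 6*x^3

Expanding det(x·I − A) (e.g. by cofactor expansion or by noting that A is similar to its Jordan form J, which has the same characteristic polynomial as A) gives
  χ_A(x) = x^4 - 6*x^3
which factors as x^3*(x - 6). The eigenvalues (with algebraic multiplicities) are λ = 0 with multiplicity 3, λ = 6 with multiplicity 1.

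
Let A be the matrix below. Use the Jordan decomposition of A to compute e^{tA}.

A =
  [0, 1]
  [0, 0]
e^{tA} =
  [1, t]
  [0, 1]

Strategy: write A = P · J · P⁻¹ where J is a Jordan canonical form, so e^{tA} = P · e^{tJ} · P⁻¹, and e^{tJ} can be computed block-by-block.

A has Jordan form
J =
  [0, 1]
  [0, 0]
(up to reordering of blocks).

Per-block formulas:
  For a 2×2 Jordan block J_2(0): exp(t · J_2(0)) = e^(0t)·(I + t·N), where N is the 2×2 nilpotent shift.

After assembling e^{tJ} and conjugating by P, we get:

e^{tA} =
  [1, t]
  [0, 1]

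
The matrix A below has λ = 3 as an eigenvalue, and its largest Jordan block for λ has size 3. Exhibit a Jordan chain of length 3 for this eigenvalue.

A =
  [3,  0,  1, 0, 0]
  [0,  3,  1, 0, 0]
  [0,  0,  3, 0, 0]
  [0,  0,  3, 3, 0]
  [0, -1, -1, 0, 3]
A Jordan chain for λ = 3 of length 3:
v_1 = (0, 0, 0, 0, -1)ᵀ
v_2 = (1, 1, 0, 3, -1)ᵀ
v_3 = (0, 0, 1, 0, 0)ᵀ

Let N = A − (3)·I. We want v_3 with N^3 v_3 = 0 but N^2 v_3 ≠ 0; then v_{j-1} := N · v_j for j = 3, …, 2.

Pick v_3 = (0, 0, 1, 0, 0)ᵀ.
Then v_2 = N · v_3 = (1, 1, 0, 3, -1)ᵀ.
Then v_1 = N · v_2 = (0, 0, 0, 0, -1)ᵀ.

Sanity check: (A − (3)·I) v_1 = (0, 0, 0, 0, 0)ᵀ = 0. ✓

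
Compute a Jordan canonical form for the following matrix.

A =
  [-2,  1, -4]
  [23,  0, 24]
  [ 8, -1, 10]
J_2(1) ⊕ J_1(6)

The characteristic polynomial is
  det(x·I − A) = x^3 - 8*x^2 + 13*x - 6 = (x - 6)*(x - 1)^2

Eigenvalues and multiplicities (the geometric multiplicity of λ is n − rank(A − λI), which equals the number of Jordan blocks for λ):
  λ = 1: algebraic multiplicity = 2, geometric multiplicity = 1
  λ = 6: algebraic multiplicity = 1, geometric multiplicity = 1

Determining the block sizes for each eigenvalue:
  λ = 1: one block (gm = 1), so the single block has size am = 2 → block sizes [2]
  λ = 6: one block (gm = 1), so the single block has size am = 1 → block sizes [1]

Assembling the blocks gives a Jordan form
J =
  [1, 1, 0]
  [0, 1, 0]
  [0, 0, 6]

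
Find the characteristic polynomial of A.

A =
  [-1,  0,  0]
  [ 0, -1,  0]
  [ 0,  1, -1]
x^3 + 3*x^2 + 3*x + 1

Expanding det(x·I − A) (e.g. by cofactor expansion or by noting that A is similar to its Jordan form J, which has the same characteristic polynomial as A) gives
  χ_A(x) = x^3 + 3*x^2 + 3*x + 1
which factors as (x + 1)^3. The eigenvalues (with algebraic multiplicities) are λ = -1 with multiplicity 3.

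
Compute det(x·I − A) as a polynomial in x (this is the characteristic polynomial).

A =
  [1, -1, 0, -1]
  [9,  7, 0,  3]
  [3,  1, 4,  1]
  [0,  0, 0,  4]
x^4 - 16*x^3 + 96*x^2 - 256*x + 256

Expanding det(x·I − A) (e.g. by cofactor expansion or by noting that A is similar to its Jordan form J, which has the same characteristic polynomial as A) gives
  χ_A(x) = x^4 - 16*x^3 + 96*x^2 - 256*x + 256
which factors as (x - 4)^4. The eigenvalues (with algebraic multiplicities) are λ = 4 with multiplicity 4.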